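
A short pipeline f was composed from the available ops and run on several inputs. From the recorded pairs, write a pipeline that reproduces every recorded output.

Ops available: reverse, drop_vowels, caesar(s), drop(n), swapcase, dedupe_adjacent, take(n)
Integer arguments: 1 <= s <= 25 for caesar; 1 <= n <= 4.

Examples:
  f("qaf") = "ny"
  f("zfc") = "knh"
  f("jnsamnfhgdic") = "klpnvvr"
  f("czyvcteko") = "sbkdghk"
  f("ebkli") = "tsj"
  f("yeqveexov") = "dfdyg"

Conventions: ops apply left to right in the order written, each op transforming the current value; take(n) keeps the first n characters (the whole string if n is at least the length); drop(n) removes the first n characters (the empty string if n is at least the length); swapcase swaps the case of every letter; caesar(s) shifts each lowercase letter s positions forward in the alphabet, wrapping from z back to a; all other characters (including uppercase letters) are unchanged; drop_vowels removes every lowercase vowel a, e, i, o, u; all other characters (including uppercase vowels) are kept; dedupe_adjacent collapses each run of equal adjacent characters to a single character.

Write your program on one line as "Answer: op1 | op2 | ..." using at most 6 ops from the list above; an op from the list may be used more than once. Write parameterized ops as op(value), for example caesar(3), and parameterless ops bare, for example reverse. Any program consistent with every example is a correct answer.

dedupe_adjacent | drop_vowels | caesar(8) | drop_vowels | reverse

Check, running the answer program on each example:
  "qaf" -> "qaf" -> "qf" -> "yn" -> "yn" -> "ny"
  "zfc" -> "zfc" -> "zfc" -> "hnk" -> "hnk" -> "knh"
  "jnsamnfhgdic" -> "jnsamnfhgdic" -> "jnsmnfhgdc" -> "rvauvnpolk" -> "rvvnplk" -> "klpnvvr"
  "czyvcteko" -> "czyvcteko" -> "czyvctk" -> "khgdkbs" -> "khgdkbs" -> "sbkdghk"
  "ebkli" -> "ebkli" -> "bkl" -> "jst" -> "jst" -> "tsj"
  "yeqveexov" -> "yeqvexov" -> "yqvxv" -> "gydfd" -> "gydfd" -> "dfdyg"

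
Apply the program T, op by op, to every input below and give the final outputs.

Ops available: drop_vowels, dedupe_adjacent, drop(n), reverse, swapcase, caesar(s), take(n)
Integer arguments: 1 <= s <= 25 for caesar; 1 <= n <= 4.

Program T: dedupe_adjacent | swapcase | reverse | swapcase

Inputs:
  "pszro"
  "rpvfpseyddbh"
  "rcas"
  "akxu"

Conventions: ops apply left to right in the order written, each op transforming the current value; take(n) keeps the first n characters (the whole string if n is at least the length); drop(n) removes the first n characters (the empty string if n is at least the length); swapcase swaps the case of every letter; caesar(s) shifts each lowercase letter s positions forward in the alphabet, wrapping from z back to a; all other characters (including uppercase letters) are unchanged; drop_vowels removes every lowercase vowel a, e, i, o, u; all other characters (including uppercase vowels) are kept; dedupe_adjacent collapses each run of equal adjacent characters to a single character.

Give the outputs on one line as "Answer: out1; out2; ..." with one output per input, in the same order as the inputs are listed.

Execution, op by op:
  "pszro" -> "pszro" -> "PSZRO" -> "ORZSP" -> "orzsp"
  "rpvfpseyddbh" -> "rpvfpseydbh" -> "RPVFPSEYDBH" -> "HBDYESPFVPR" -> "hbdyespfvpr"
  "rcas" -> "rcas" -> "RCAS" -> "SACR" -> "sacr"
  "akxu" -> "akxu" -> "AKXU" -> "UXKA" -> "uxka"

"orzsp"; "hbdyespfvpr"; "sacr"; "uxka"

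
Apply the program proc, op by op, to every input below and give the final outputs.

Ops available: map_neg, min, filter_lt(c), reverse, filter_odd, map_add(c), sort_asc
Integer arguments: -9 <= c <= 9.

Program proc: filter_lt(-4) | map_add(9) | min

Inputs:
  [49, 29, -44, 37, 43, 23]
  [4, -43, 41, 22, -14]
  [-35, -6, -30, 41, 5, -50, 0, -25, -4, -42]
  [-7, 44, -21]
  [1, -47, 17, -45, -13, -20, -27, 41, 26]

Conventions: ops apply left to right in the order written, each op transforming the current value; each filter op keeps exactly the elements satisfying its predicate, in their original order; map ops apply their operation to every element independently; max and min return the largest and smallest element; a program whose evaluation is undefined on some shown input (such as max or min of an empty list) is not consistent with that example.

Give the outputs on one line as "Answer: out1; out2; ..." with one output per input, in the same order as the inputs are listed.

-35; -34; -41; -12; -38

Execution, op by op:
  [49, 29, -44, 37, 43, 23] -> [-44] -> [-35] -> -35
  [4, -43, 41, 22, -14] -> [-43, -14] -> [-34, -5] -> -34
  [-35, -6, -30, 41, 5, -50, 0, -25, -4, -42] -> [-35, -6, -30, -50, -25, -42] -> [-26, 3, -21, -41, -16, -33] -> -41
  [-7, 44, -21] -> [-7, -21] -> [2, -12] -> -12
  [1, -47, 17, -45, -13, -20, -27, 41, 26] -> [-47, -45, -13, -20, -27] -> [-38, -36, -4, -11, -18] -> -38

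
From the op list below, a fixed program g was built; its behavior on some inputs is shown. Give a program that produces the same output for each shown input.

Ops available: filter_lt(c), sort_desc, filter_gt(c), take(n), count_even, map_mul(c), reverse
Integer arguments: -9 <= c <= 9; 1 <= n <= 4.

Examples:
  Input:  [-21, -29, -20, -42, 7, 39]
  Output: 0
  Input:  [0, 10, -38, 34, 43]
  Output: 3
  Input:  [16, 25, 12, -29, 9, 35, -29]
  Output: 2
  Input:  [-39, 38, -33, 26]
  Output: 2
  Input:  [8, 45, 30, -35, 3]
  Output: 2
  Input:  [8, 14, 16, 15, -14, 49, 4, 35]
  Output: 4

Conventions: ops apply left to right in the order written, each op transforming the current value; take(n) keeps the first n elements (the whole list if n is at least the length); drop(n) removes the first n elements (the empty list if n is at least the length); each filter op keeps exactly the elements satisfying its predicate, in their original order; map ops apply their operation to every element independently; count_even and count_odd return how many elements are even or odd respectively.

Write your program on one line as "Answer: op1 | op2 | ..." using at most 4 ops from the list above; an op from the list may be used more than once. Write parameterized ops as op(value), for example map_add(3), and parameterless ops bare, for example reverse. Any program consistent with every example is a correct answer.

filter_gt(-3) | reverse | count_even

Check, running the answer program on each example:
  [-21, -29, -20, -42, 7, 39] -> [7, 39] -> [39, 7] -> 0
  [0, 10, -38, 34, 43] -> [0, 10, 34, 43] -> [43, 34, 10, 0] -> 3
  [16, 25, 12, -29, 9, 35, -29] -> [16, 25, 12, 9, 35] -> [35, 9, 12, 25, 16] -> 2
  [-39, 38, -33, 26] -> [38, 26] -> [26, 38] -> 2
  [8, 45, 30, -35, 3] -> [8, 45, 30, 3] -> [3, 30, 45, 8] -> 2
  [8, 14, 16, 15, -14, 49, 4, 35] -> [8, 14, 16, 15, 49, 4, 35] -> [35, 4, 49, 15, 16, 14, 8] -> 4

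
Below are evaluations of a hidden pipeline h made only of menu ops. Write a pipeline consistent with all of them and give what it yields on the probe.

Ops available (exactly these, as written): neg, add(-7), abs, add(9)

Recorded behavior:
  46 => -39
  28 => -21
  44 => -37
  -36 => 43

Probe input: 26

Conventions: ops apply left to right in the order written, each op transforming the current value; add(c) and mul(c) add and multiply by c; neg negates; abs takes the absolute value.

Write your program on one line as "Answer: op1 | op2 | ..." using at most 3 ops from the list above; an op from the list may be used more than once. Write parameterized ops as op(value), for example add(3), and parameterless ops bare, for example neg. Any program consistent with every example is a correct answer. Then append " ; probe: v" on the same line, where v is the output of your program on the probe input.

add(-7) | neg ; probe: -19

Check, running the answer program on each example:
  46 -> 39 -> -39
  28 -> 21 -> -21
  44 -> 37 -> -37
  -36 -> -43 -> 43
  probe: 26 -> 19 -> -19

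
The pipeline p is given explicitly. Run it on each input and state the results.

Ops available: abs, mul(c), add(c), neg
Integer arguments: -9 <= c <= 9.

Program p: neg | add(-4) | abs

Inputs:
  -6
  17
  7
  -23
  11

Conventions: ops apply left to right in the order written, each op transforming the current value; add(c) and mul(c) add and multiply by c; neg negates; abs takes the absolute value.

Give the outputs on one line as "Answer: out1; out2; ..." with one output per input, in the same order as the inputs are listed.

2; 21; 11; 19; 15

Execution, op by op:
  -6 -> 6 -> 2 -> 2
  17 -> -17 -> -21 -> 21
  7 -> -7 -> -11 -> 11
  -23 -> 23 -> 19 -> 19
  11 -> -11 -> -15 -> 15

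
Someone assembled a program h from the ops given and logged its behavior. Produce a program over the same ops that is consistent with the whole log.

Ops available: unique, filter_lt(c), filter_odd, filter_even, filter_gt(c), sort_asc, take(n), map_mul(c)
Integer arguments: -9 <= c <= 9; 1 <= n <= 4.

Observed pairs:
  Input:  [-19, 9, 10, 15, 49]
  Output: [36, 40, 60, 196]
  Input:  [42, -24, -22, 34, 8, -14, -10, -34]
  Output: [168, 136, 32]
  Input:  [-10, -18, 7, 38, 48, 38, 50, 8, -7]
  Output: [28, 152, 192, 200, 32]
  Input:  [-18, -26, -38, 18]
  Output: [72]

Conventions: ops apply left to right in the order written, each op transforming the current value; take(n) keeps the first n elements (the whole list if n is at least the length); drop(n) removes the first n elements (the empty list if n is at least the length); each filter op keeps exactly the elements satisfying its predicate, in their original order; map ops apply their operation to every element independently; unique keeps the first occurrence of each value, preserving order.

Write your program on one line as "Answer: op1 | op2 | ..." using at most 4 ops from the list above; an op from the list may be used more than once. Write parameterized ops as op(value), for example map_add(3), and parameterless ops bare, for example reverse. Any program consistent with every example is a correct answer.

map_mul(4) | unique | filter_gt(-7)

Check, running the answer program on each example:
  [-19, 9, 10, 15, 49] -> [-76, 36, 40, 60, 196] -> [-76, 36, 40, 60, 196] -> [36, 40, 60, 196]
  [42, -24, -22, 34, 8, -14, -10, -34] -> [168, -96, -88, 136, 32, -56, -40, -136] -> [168, -96, -88, 136, 32, -56, -40, -136] -> [168, 136, 32]
  [-10, -18, 7, 38, 48, 38, 50, 8, -7] -> [-40, -72, 28, 152, 192, 152, 200, 32, -28] -> [-40, -72, 28, 152, 192, 200, 32, -28] -> [28, 152, 192, 200, 32]
  [-18, -26, -38, 18] -> [-72, -104, -152, 72] -> [-72, -104, -152, 72] -> [72]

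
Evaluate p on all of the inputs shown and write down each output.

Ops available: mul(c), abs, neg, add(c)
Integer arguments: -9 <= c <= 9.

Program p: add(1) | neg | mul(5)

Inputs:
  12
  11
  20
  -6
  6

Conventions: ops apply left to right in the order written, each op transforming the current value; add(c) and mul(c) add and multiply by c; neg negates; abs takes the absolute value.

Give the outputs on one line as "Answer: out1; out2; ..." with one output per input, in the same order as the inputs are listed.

-65; -60; -105; 25; -35

Execution, op by op:
  12 -> 13 -> -13 -> -65
  11 -> 12 -> -12 -> -60
  20 -> 21 -> -21 -> -105
  -6 -> -5 -> 5 -> 25
  6 -> 7 -> -7 -> -35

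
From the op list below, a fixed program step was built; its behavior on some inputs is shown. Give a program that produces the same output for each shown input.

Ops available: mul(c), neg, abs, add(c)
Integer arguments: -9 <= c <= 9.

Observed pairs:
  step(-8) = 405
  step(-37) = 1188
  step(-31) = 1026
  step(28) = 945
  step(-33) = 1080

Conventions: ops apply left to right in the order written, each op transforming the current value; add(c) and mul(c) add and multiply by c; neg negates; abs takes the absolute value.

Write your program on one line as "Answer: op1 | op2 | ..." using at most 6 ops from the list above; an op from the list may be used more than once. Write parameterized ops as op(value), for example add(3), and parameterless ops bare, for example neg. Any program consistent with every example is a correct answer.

abs | add(7) | mul(3) | mul(-9) | neg

Check, running the answer program on each example:
  -8 -> 8 -> 15 -> 45 -> -405 -> 405
  -37 -> 37 -> 44 -> 132 -> -1188 -> 1188
  -31 -> 31 -> 38 -> 114 -> -1026 -> 1026
  28 -> 28 -> 35 -> 105 -> -945 -> 945
  -33 -> 33 -> 40 -> 120 -> -1080 -> 1080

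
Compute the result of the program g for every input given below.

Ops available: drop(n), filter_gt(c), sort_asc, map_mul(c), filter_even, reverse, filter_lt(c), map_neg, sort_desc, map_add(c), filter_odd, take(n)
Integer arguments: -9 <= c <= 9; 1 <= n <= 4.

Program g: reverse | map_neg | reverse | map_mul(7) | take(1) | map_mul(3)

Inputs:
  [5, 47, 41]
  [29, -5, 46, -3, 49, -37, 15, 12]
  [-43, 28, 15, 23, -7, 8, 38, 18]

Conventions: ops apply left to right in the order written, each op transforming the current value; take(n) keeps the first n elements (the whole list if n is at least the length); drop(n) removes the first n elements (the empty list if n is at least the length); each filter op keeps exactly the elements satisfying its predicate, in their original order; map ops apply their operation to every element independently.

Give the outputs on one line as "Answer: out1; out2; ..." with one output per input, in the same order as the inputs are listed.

Execution, op by op:
  [5, 47, 41] -> [41, 47, 5] -> [-41, -47, -5] -> [-5, -47, -41] -> [-35, -329, -287] -> [-35] -> [-105]
  [29, -5, 46, -3, 49, -37, 15, 12] -> [12, 15, -37, 49, -3, 46, -5, 29] -> [-12, -15, 37, -49, 3, -46, 5, -29] -> [-29, 5, -46, 3, -49, 37, -15, -12] -> [-203, 35, -322, 21, -343, 259, -105, -84] -> [-203] -> [-609]
  [-43, 28, 15, 23, -7, 8, 38, 18] -> [18, 38, 8, -7, 23, 15, 28, -43] -> [-18, -38, -8, 7, -23, -15, -28, 43] -> [43, -28, -15, -23, 7, -8, -38, -18] -> [301, -196, -105, -161, 49, -56, -266, -126] -> [301] -> [903]

[-105]; [-609]; [903]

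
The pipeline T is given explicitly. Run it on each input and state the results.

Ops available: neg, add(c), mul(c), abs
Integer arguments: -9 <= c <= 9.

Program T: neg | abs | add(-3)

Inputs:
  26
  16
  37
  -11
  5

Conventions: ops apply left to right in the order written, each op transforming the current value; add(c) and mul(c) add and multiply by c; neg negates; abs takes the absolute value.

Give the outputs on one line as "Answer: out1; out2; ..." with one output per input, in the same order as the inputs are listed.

Execution, op by op:
  26 -> -26 -> 26 -> 23
  16 -> -16 -> 16 -> 13
  37 -> -37 -> 37 -> 34
  -11 -> 11 -> 11 -> 8
  5 -> -5 -> 5 -> 2

23; 13; 34; 8; 2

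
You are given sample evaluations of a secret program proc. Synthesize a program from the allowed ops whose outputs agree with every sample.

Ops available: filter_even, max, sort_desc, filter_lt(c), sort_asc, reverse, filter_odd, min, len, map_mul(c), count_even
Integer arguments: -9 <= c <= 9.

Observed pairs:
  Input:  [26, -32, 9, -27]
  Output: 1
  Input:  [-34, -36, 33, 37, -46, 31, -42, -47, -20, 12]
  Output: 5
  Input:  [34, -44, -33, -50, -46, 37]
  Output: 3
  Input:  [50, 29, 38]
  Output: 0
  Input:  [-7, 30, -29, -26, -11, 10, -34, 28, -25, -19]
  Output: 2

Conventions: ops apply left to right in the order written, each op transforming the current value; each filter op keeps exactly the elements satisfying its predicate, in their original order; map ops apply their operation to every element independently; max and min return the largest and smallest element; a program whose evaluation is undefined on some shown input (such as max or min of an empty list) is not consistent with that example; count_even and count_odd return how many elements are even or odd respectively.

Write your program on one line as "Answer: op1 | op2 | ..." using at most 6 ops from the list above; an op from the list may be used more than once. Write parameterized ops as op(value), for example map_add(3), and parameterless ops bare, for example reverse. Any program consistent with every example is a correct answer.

filter_even | sort_desc | reverse | filter_lt(7) | map_mul(7) | len

Check, running the answer program on each example:
  [26, -32, 9, -27] -> [26, -32] -> [26, -32] -> [-32, 26] -> [-32] -> [-224] -> 1
  [-34, -36, 33, 37, -46, 31, -42, -47, -20, 12] -> [-34, -36, -46, -42, -20, 12] -> [12, -20, -34, -36, -42, -46] -> [-46, -42, -36, -34, -20, 12] -> [-46, -42, -36, -34, -20] -> [-322, -294, -252, -238, -140] -> 5
  [34, -44, -33, -50, -46, 37] -> [34, -44, -50, -46] -> [34, -44, -46, -50] -> [-50, -46, -44, 34] -> [-50, -46, -44] -> [-350, -322, -308] -> 3
  [50, 29, 38] -> [50, 38] -> [50, 38] -> [38, 50] -> [] -> [] -> 0
  [-7, 30, -29, -26, -11, 10, -34, 28, -25, -19] -> [30, -26, 10, -34, 28] -> [30, 28, 10, -26, -34] -> [-34, -26, 10, 28, 30] -> [-34, -26] -> [-238, -182] -> 2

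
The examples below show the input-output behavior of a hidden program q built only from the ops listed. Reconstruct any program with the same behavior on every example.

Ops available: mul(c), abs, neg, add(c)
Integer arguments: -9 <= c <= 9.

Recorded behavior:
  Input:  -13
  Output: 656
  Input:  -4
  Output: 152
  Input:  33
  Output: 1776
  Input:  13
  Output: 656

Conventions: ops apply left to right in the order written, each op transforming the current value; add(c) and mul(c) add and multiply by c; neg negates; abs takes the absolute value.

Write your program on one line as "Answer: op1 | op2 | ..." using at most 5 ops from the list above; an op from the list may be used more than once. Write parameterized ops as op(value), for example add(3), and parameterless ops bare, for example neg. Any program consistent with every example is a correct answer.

mul(7) | abs | add(-9) | mul(8)

Check, running the answer program on each example:
  -13 -> -91 -> 91 -> 82 -> 656
  -4 -> -28 -> 28 -> 19 -> 152
  33 -> 231 -> 231 -> 222 -> 1776
  13 -> 91 -> 91 -> 82 -> 656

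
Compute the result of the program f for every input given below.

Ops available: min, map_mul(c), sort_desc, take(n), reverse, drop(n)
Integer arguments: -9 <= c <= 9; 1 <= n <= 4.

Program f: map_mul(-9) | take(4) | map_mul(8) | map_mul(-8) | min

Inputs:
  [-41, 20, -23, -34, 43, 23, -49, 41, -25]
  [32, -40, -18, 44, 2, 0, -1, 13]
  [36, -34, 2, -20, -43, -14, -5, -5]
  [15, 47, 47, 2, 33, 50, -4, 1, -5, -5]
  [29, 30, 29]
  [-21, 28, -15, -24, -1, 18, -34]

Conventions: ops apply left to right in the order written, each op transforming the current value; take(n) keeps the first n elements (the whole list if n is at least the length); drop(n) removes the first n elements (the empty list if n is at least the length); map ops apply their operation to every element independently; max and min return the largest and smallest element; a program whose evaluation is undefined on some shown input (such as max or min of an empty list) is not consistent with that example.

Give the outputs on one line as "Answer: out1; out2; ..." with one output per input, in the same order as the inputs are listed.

-23616; -23040; -19584; 1152; 16704; -13824

Execution, op by op:
  [-41, 20, -23, -34, 43, 23, -49, 41, -25] -> [369, -180, 207, 306, -387, -207, 441, -369, 225] -> [369, -180, 207, 306] -> [2952, -1440, 1656, 2448] -> [-23616, 11520, -13248, -19584] -> -23616
  [32, -40, -18, 44, 2, 0, -1, 13] -> [-288, 360, 162, -396, -18, 0, 9, -117] -> [-288, 360, 162, -396] -> [-2304, 2880, 1296, -3168] -> [18432, -23040, -10368, 25344] -> -23040
  [36, -34, 2, -20, -43, -14, -5, -5] -> [-324, 306, -18, 180, 387, 126, 45, 45] -> [-324, 306, -18, 180] -> [-2592, 2448, -144, 1440] -> [20736, -19584, 1152, -11520] -> -19584
  [15, 47, 47, 2, 33, 50, -4, 1, -5, -5] -> [-135, -423, -423, -18, -297, -450, 36, -9, 45, 45] -> [-135, -423, -423, -18] -> [-1080, -3384, -3384, -144] -> [8640, 27072, 27072, 1152] -> 1152
  [29, 30, 29] -> [-261, -270, -261] -> [-261, -270, -261] -> [-2088, -2160, -2088] -> [16704, 17280, 16704] -> 16704
  [-21, 28, -15, -24, -1, 18, -34] -> [189, -252, 135, 216, 9, -162, 306] -> [189, -252, 135, 216] -> [1512, -2016, 1080, 1728] -> [-12096, 16128, -8640, -13824] -> -13824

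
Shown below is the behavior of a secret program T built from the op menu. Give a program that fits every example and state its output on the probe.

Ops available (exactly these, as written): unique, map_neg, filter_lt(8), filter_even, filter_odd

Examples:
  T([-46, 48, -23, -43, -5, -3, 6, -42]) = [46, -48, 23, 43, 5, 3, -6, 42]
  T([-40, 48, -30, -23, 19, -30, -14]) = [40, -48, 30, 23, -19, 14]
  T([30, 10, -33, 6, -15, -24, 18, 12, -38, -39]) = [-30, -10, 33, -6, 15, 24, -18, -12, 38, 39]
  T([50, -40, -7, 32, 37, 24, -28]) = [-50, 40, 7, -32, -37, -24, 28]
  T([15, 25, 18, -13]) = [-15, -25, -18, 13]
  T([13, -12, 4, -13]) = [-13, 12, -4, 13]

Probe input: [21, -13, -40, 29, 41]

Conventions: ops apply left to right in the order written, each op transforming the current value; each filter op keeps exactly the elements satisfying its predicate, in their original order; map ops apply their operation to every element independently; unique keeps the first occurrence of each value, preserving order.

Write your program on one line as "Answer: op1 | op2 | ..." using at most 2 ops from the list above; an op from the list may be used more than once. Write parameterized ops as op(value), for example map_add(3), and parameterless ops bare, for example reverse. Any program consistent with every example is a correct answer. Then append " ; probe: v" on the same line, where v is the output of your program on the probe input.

unique | map_neg ; probe: [-21, 13, 40, -29, -41]

Check, running the answer program on each example:
  [-46, 48, -23, -43, -5, -3, 6, -42] -> [-46, 48, -23, -43, -5, -3, 6, -42] -> [46, -48, 23, 43, 5, 3, -6, 42]
  [-40, 48, -30, -23, 19, -30, -14] -> [-40, 48, -30, -23, 19, -14] -> [40, -48, 30, 23, -19, 14]
  [30, 10, -33, 6, -15, -24, 18, 12, -38, -39] -> [30, 10, -33, 6, -15, -24, 18, 12, -38, -39] -> [-30, -10, 33, -6, 15, 24, -18, -12, 38, 39]
  [50, -40, -7, 32, 37, 24, -28] -> [50, -40, -7, 32, 37, 24, -28] -> [-50, 40, 7, -32, -37, -24, 28]
  [15, 25, 18, -13] -> [15, 25, 18, -13] -> [-15, -25, -18, 13]
  [13, -12, 4, -13] -> [13, -12, 4, -13] -> [-13, 12, -4, 13]
  probe: [21, -13, -40, 29, 41] -> [21, -13, -40, 29, 41] -> [-21, 13, 40, -29, -41]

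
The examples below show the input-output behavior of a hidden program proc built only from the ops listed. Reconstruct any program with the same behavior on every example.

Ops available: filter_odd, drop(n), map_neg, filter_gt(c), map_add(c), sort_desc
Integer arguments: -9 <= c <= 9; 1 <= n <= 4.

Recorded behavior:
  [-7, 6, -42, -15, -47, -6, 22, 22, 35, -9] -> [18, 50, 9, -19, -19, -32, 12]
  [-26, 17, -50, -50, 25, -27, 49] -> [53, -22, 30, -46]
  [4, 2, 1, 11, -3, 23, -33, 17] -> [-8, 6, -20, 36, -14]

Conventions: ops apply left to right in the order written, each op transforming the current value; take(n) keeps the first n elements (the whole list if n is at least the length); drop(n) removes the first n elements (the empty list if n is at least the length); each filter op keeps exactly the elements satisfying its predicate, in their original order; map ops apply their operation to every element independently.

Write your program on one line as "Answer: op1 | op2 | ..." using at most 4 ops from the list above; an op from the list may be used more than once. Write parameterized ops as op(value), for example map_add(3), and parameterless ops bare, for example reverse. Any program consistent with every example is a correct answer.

map_neg | map_add(3) | drop(3)

Check, running the answer program on each example:
  [-7, 6, -42, -15, -47, -6, 22, 22, 35, -9] -> [7, -6, 42, 15, 47, 6, -22, -22, -35, 9] -> [10, -3, 45, 18, 50, 9, -19, -19, -32, 12] -> [18, 50, 9, -19, -19, -32, 12]
  [-26, 17, -50, -50, 25, -27, 49] -> [26, -17, 50, 50, -25, 27, -49] -> [29, -14, 53, 53, -22, 30, -46] -> [53, -22, 30, -46]
  [4, 2, 1, 11, -3, 23, -33, 17] -> [-4, -2, -1, -11, 3, -23, 33, -17] -> [-1, 1, 2, -8, 6, -20, 36, -14] -> [-8, 6, -20, 36, -14]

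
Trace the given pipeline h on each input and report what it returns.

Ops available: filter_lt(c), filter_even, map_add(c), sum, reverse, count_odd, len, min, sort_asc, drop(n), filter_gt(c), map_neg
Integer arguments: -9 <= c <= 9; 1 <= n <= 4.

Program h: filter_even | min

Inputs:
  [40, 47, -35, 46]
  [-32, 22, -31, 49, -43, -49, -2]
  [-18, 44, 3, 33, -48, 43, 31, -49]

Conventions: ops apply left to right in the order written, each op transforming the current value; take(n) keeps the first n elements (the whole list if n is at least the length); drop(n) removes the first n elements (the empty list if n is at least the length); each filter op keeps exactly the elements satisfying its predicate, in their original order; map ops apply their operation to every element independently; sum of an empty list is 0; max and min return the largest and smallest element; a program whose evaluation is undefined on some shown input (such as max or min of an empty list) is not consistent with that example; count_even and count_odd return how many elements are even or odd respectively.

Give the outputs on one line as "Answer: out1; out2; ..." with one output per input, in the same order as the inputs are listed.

Execution, op by op:
  [40, 47, -35, 46] -> [40, 46] -> 40
  [-32, 22, -31, 49, -43, -49, -2] -> [-32, 22, -2] -> -32
  [-18, 44, 3, 33, -48, 43, 31, -49] -> [-18, 44, -48] -> -48

40; -32; -48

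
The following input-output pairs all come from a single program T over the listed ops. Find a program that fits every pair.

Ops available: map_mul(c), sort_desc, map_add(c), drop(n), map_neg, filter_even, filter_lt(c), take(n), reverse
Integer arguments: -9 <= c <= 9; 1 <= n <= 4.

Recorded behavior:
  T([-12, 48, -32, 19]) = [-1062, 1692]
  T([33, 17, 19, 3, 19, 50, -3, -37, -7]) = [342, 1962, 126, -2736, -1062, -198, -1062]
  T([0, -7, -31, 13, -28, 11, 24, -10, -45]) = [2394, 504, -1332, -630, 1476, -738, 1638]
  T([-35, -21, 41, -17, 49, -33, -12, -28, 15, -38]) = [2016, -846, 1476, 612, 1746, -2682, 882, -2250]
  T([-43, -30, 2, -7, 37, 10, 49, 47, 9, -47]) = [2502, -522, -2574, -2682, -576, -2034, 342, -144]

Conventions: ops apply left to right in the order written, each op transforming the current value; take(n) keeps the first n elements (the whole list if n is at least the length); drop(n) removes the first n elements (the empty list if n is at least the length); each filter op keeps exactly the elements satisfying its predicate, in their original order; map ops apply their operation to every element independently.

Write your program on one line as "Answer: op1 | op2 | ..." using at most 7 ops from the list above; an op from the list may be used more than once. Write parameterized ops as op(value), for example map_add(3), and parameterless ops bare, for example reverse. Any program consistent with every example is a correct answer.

map_mul(-6) | drop(2) | map_add(-4) | map_neg | reverse | map_mul(-9)

Check, running the answer program on each example:
  [-12, 48, -32, 19] -> [72, -288, 192, -114] -> [192, -114] -> [188, -118] -> [-188, 118] -> [118, -188] -> [-1062, 1692]
  [33, 17, 19, 3, 19, 50, -3, -37, -7] -> [-198, -102, -114, -18, -114, -300, 18, 222, 42] -> [-114, -18, -114, -300, 18, 222, 42] -> [-118, -22, -118, -304, 14, 218, 38] -> [118, 22, 118, 304, -14, -218, -38] -> [-38, -218, -14, 304, 118, 22, 118] -> [342, 1962, 126, -2736, -1062, -198, -1062]
  [0, -7, -31, 13, -28, 11, 24, -10, -45] -> [0, 42, 186, -78, 168, -66, -144, 60, 270] -> [186, -78, 168, -66, -144, 60, 270] -> [182, -82, 164, -70, -148, 56, 266] -> [-182, 82, -164, 70, 148, -56, -266] -> [-266, -56, 148, 70, -164, 82, -182] -> [2394, 504, -1332, -630, 1476, -738, 1638]
  [-35, -21, 41, -17, 49, -33, -12, -28, 15, -38] -> [210, 126, -246, 102, -294, 198, 72, 168, -90, 228] -> [-246, 102, -294, 198, 72, 168, -90, 228] -> [-250, 98, -298, 194, 68, 164, -94, 224] -> [250, -98, 298, -194, -68, -164, 94, -224] -> [-224, 94, -164, -68, -194, 298, -98, 250] -> [2016, -846, 1476, 612, 1746, -2682, 882, -2250]
  [-43, -30, 2, -7, 37, 10, 49, 47, 9, -47] -> [258, 180, -12, 42, -222, -60, -294, -282, -54, 282] -> [-12, 42, -222, -60, -294, -282, -54, 282] -> [-16, 38, -226, -64, -298, -286, -58, 278] -> [16, -38, 226, 64, 298, 286, 58, -278] -> [-278, 58, 286, 298, 64, 226, -38, 16] -> [2502, -522, -2574, -2682, -576, -2034, 342, -144]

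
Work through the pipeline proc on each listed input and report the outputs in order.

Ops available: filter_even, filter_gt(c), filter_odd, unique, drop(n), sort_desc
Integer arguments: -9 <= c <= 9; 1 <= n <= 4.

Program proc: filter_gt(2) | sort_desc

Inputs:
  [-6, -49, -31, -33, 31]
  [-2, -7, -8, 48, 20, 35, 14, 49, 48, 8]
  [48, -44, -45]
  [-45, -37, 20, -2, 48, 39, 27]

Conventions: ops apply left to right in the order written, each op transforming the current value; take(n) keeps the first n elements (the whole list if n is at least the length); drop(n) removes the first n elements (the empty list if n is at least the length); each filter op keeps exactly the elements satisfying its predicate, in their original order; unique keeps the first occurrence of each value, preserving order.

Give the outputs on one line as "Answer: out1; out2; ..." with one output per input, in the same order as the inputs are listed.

Execution, op by op:
  [-6, -49, -31, -33, 31] -> [31] -> [31]
  [-2, -7, -8, 48, 20, 35, 14, 49, 48, 8] -> [48, 20, 35, 14, 49, 48, 8] -> [49, 48, 48, 35, 20, 14, 8]
  [48, -44, -45] -> [48] -> [48]
  [-45, -37, 20, -2, 48, 39, 27] -> [20, 48, 39, 27] -> [48, 39, 27, 20]

[31]; [49, 48, 48, 35, 20, 14, 8]; [48]; [48, 39, 27, 20]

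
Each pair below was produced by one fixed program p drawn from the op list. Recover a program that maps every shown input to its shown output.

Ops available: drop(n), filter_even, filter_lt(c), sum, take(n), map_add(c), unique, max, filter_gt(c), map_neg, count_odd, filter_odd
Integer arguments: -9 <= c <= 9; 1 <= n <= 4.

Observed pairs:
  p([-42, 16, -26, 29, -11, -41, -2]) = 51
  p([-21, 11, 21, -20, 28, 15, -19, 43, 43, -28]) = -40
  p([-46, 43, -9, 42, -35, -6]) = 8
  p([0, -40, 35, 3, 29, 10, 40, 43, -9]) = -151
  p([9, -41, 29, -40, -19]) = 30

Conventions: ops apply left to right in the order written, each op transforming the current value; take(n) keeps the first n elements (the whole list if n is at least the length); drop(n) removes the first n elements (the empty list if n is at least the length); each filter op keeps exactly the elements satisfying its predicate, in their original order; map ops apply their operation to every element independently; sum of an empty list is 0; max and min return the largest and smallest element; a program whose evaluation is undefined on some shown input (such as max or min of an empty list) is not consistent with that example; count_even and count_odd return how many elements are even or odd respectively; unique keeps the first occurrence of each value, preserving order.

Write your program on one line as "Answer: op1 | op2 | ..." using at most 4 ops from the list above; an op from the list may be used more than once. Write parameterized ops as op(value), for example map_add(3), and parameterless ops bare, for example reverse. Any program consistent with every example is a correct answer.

map_neg | drop(2) | unique | sum

Check, running the answer program on each example:
  [-42, 16, -26, 29, -11, -41, -2] -> [42, -16, 26, -29, 11, 41, 2] -> [26, -29, 11, 41, 2] -> [26, -29, 11, 41, 2] -> 51
  [-21, 11, 21, -20, 28, 15, -19, 43, 43, -28] -> [21, -11, -21, 20, -28, -15, 19, -43, -43, 28] -> [-21, 20, -28, -15, 19, -43, -43, 28] -> [-21, 20, -28, -15, 19, -43, 28] -> -40
  [-46, 43, -9, 42, -35, -6] -> [46, -43, 9, -42, 35, 6] -> [9, -42, 35, 6] -> [9, -42, 35, 6] -> 8
  [0, -40, 35, 3, 29, 10, 40, 43, -9] -> [0, 40, -35, -3, -29, -10, -40, -43, 9] -> [-35, -3, -29, -10, -40, -43, 9] -> [-35, -3, -29, -10, -40, -43, 9] -> -151
  [9, -41, 29, -40, -19] -> [-9, 41, -29, 40, 19] -> [-29, 40, 19] -> [-29, 40, 19] -> 30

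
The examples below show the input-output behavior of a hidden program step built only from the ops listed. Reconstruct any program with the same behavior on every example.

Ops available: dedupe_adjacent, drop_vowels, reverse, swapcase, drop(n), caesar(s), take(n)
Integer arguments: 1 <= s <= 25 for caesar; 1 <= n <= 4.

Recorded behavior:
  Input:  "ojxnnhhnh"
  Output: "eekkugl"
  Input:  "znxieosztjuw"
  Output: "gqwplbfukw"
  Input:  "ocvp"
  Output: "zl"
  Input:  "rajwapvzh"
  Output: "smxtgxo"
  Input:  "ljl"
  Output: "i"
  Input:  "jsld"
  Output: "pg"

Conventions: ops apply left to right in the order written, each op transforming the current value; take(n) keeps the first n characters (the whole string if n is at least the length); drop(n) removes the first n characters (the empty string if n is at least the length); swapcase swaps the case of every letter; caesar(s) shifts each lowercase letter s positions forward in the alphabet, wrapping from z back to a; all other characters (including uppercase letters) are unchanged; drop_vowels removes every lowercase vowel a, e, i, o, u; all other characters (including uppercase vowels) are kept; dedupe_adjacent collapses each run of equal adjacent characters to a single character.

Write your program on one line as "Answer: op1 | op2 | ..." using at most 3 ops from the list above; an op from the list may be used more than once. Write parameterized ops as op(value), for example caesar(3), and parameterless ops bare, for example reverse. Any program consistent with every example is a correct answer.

reverse | drop(2) | caesar(23)

Check, running the answer program on each example:
  "ojxnnhhnh" -> "hnhhnnxjo" -> "hhnnxjo" -> "eekkugl"
  "znxieosztjuw" -> "wujtzsoeixnz" -> "jtzsoeixnz" -> "gqwplbfukw"
  "ocvp" -> "pvco" -> "co" -> "zl"
  "rajwapvzh" -> "hzvpawjar" -> "vpawjar" -> "smxtgxo"
  "ljl" -> "ljl" -> "l" -> "i"
  "jsld" -> "dlsj" -> "sj" -> "pg"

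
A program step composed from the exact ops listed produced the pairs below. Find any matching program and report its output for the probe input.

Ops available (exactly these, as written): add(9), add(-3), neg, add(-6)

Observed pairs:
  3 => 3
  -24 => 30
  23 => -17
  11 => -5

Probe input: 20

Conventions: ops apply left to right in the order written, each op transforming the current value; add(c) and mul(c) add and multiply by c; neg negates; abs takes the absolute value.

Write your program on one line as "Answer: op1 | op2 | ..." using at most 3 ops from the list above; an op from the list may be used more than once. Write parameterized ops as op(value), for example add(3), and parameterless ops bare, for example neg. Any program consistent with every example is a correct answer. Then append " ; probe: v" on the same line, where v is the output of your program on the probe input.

add(-6) | neg ; probe: -14

Check, running the answer program on each example:
  3 -> -3 -> 3
  -24 -> -30 -> 30
  23 -> 17 -> -17
  11 -> 5 -> -5
  probe: 20 -> 14 -> -14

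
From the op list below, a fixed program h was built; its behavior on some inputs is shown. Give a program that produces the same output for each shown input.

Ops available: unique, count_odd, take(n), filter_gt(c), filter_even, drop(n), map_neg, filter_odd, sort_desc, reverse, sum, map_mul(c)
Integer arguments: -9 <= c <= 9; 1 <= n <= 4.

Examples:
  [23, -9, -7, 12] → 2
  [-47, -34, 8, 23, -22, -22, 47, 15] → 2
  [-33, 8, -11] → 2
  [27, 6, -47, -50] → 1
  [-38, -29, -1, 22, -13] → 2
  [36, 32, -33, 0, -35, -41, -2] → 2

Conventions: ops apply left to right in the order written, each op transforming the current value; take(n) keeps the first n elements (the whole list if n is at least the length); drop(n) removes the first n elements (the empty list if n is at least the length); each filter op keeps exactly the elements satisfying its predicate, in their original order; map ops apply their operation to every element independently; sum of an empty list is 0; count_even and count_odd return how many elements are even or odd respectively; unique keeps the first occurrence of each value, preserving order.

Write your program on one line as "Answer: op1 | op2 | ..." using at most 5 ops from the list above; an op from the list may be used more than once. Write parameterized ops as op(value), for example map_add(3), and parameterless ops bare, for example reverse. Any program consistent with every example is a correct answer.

reverse | take(3) | map_mul(-1) | sort_desc | count_odd

Check, running the answer program on each example:
  [23, -9, -7, 12] -> [12, -7, -9, 23] -> [12, -7, -9] -> [-12, 7, 9] -> [9, 7, -12] -> 2
  [-47, -34, 8, 23, -22, -22, 47, 15] -> [15, 47, -22, -22, 23, 8, -34, -47] -> [15, 47, -22] -> [-15, -47, 22] -> [22, -15, -47] -> 2
  [-33, 8, -11] -> [-11, 8, -33] -> [-11, 8, -33] -> [11, -8, 33] -> [33, 11, -8] -> 2
  [27, 6, -47, -50] -> [-50, -47, 6, 27] -> [-50, -47, 6] -> [50, 47, -6] -> [50, 47, -6] -> 1
  [-38, -29, -1, 22, -13] -> [-13, 22, -1, -29, -38] -> [-13, 22, -1] -> [13, -22, 1] -> [13, 1, -22] -> 2
  [36, 32, -33, 0, -35, -41, -2] -> [-2, -41, -35, 0, -33, 32, 36] -> [-2, -41, -35] -> [2, 41, 35] -> [41, 35, 2] -> 2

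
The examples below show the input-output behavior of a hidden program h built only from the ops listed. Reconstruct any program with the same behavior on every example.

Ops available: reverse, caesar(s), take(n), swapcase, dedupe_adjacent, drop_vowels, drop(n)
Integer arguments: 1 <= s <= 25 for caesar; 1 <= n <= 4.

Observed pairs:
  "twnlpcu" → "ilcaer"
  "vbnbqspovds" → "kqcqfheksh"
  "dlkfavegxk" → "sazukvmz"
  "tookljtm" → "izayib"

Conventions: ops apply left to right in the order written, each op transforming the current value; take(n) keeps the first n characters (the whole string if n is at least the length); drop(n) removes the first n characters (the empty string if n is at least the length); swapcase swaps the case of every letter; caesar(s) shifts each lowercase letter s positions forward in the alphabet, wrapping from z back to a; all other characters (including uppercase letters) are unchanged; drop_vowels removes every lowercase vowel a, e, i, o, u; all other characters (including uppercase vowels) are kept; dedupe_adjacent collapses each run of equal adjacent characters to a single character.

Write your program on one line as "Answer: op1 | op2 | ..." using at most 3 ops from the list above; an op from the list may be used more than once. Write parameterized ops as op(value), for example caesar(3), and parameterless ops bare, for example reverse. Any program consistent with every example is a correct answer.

drop_vowels | caesar(9) | caesar(6)

Check, running the answer program on each example:
  "twnlpcu" -> "twnlpc" -> "cfwuyl" -> "ilcaer"
  "vbnbqspovds" -> "vbnbqspvds" -> "ekwkzbyemb" -> "kqcqfheksh"
  "dlkfavegxk" -> "dlkfvgxk" -> "mutoepgt" -> "sazukvmz"
  "tookljtm" -> "tkljtm" -> "ctuscv" -> "izayib"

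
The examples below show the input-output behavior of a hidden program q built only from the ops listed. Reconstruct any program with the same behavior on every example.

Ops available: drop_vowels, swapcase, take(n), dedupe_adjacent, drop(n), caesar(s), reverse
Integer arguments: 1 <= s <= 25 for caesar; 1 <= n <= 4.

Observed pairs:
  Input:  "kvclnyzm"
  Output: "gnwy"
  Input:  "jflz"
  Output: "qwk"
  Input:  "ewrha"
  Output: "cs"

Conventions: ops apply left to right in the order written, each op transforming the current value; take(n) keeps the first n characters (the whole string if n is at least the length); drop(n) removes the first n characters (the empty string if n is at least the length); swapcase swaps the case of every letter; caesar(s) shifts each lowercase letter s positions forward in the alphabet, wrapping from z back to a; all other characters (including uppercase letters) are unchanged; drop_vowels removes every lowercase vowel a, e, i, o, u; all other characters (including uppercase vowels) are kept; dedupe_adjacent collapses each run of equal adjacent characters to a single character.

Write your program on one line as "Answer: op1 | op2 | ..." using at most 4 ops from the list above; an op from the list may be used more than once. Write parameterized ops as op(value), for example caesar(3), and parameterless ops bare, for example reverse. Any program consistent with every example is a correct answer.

drop_vowels | caesar(11) | drop(1) | take(4)

Check, running the answer program on each example:
  "kvclnyzm" -> "kvclnyzm" -> "vgnwyjkx" -> "gnwyjkx" -> "gnwy"
  "jflz" -> "jflz" -> "uqwk" -> "qwk" -> "qwk"
  "ewrha" -> "wrh" -> "hcs" -> "cs" -> "cs"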